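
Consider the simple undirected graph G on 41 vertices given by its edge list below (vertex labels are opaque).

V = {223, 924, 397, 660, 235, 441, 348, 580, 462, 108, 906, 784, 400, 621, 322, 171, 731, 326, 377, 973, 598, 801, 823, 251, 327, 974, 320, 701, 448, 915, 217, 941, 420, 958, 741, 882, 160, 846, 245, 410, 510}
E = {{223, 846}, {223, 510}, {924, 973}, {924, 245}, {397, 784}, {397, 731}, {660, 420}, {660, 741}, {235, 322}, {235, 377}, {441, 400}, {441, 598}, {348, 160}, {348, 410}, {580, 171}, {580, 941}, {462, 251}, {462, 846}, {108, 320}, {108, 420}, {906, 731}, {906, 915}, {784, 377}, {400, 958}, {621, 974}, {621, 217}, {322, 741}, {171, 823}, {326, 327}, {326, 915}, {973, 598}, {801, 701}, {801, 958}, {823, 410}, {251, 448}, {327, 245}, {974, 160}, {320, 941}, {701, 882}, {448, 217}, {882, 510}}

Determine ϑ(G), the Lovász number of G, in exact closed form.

41*cos(pi/41)/(cos(pi/41) + 1)

N(217) = {621, 448}, |N(217)| = 2.
deg(245) = 2; N(245) = {924, 327}.
deg(320) = 2; N(320) = {108, 941}.
N(448) = {251, 217}, |N(448)| = 2.
G on 41 vertices is 2-regular; the odd cycle C_{41}.
Distinct eigenvalues (to 6 d.p.): [2.0, 1.976561, 1.906793, 1.792331, 1.635859, 1.441043, 1.212451, 0.95544, 0.676034, 0.380782, 0.076605, -0.229367, -0.529963, -0.818137, -1.087135, -1.330651, -1.542978, -1.719139, -1.855005, -1.947391, -1.994132].
Lovász: ϑ = −41(-2*cos(pi/41))/(2+-(-1)*2*cos(pi/41)) = 41*cos(pi/41)/(cos(pi/41) + 1).
≈ 20.469880 (to 6 d.p.).
Sandwich: α(G)=20 ≤ ϑ(G)=41*cos(pi/41)/(cos(pi/41) + 1) ≤ χ(Ḡ)=21 (both strict).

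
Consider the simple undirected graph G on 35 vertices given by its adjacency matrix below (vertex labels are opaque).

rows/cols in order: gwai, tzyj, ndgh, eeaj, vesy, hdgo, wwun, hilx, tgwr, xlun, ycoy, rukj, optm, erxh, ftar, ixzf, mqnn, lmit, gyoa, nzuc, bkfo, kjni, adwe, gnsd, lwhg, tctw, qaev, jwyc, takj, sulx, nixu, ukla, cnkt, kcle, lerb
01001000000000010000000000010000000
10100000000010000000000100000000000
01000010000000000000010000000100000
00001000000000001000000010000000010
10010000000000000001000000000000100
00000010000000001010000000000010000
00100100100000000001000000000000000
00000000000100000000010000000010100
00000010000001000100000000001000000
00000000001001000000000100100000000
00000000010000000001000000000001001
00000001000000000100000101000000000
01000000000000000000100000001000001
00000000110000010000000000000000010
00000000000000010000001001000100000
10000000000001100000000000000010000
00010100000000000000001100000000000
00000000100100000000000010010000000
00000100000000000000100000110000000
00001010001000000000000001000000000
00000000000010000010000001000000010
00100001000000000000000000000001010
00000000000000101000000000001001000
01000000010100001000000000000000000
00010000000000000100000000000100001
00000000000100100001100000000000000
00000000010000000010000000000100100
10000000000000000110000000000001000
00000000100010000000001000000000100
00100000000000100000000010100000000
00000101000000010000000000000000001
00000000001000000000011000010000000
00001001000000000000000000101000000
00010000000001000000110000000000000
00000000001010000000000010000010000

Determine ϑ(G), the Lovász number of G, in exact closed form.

Vertex hilx has 4 neighbors: rukj, kjni, nixu, cnkt.
N(vesy) = {gwai, eeaj, nzuc, cnkt}, |N(vesy)| = 4.
Vertex ukla has 4 neighbors: ycoy, kjni, adwe, jwyc.
deg(sulx) = 4; N(sulx) = {ndgh, ftar, lwhg, qaev}.
Regular of degree 4 on 35 vertices: this is K(7,3), the Kneser graph.
A has 4 distinct eigenvalues ≈ [4.0, 2.0, -1.0, -3.0].
With N=35: ϑ(G) = 35·(-1*(-3))/(4−(-3)) = 15.
= 15.000000… (decimal).

15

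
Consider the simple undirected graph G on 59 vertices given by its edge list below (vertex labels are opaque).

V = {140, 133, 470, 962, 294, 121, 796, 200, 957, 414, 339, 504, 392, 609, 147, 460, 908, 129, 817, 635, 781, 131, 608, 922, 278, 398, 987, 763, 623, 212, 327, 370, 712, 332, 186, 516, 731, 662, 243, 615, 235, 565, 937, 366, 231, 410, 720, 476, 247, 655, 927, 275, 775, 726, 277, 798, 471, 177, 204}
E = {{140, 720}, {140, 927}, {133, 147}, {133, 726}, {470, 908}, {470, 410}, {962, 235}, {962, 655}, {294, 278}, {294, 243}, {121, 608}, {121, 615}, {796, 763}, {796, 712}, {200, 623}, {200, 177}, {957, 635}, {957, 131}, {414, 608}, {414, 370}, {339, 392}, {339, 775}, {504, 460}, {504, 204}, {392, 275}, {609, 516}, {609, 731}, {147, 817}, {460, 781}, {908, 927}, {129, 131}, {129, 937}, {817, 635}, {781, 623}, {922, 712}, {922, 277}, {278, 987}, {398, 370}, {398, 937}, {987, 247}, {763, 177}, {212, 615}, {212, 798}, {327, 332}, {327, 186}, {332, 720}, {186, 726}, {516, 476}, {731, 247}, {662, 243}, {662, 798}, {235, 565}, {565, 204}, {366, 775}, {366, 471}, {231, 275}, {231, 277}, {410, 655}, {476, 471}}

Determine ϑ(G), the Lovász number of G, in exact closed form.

deg(565) = 2; N(565) = {235, 204}.
Vertex 212 has 2 neighbors: 615, 798.
deg(366) = 2; N(366) = {775, 471}.
deg(731) = 2; N(731) = {609, 247}.
G on 59 vertices is 2-regular; the odd cycle C_{59}.
Distinct eigenvalues (to 5 d.p.): [2.0, 1.98867, 1.95481, 1.8988, 1.82127, 1.72311, 1.60542, 1.46955, 1.31702, 1.14957, 0.9691, 0.77765, 0.57738, 0.37058, 0.15957, -0.05324, -0.26545, -0.47465, -0.67848, -0.87461, -1.06084, -1.23505, -1.39526, -1.53967, -1.66663, -1.7747, -1.86267, -1.92954, -1.97454, -1.99717].
−59·(-2*cos(pi/59)) / ((2)−(-2*cos(pi/59))) = 59*cos(pi/59)/(cos(pi/59) + 1) = ϑ(G).
ϑ(G) ≈ 29.4790799.
α=29, χ(Ḡ)=30; ϑ=59*cos(pi/59)/(cos(pi/59) + 1) lies between (both strict).

59*cos(pi/59)/(cos(pi/59) + 1)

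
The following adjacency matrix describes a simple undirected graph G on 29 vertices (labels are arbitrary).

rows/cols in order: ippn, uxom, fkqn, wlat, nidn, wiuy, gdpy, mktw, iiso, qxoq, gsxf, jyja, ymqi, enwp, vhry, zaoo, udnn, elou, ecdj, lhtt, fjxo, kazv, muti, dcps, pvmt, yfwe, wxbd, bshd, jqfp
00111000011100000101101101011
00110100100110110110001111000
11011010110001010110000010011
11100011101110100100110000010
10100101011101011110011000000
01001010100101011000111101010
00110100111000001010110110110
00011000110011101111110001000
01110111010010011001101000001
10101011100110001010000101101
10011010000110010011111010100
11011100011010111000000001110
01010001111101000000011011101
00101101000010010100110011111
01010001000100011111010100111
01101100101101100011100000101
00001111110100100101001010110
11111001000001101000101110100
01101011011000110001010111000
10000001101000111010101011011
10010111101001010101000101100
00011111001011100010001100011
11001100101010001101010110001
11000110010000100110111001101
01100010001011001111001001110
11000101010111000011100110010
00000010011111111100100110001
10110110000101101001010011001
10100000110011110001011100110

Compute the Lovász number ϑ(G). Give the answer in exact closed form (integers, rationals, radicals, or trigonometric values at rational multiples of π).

Vertex ecdj has 14 neighbors: uxom, fkqn, nidn, gdpy, mktw, qxoq, gsxf, vhry, zaoo, lhtt, kazv, dcps, pvmt, yfwe.
N(kazv) = {wlat, nidn, wiuy, gdpy, mktw, gsxf, ymqi, enwp, vhry, ecdj, muti, dcps, bshd, jqfp}, |N(kazv)| = 14.
deg(zaoo) = 14; N(zaoo) = {uxom, fkqn, nidn, wiuy, iiso, gsxf, jyja, enwp, vhry, ecdj, lhtt, fjxo, wxbd, jqfp}.
deg(yfwe) = 14; N(yfwe) = {ippn, uxom, wiuy, mktw, qxoq, jyja, ymqi, enwp, ecdj, lhtt, fjxo, dcps, pvmt, bshd}.
29-vertex 14-regular graph: Paley(29): SR with (k,λ,μ)=(14,6,7).
The 3 distinct eigenvalues: [14.0, 2.193, -3.193].
Lovász: ϑ = −29(-sqrt(29)/2 - 1/2)/(14+-(-sqrt(29)/2 - 1/2)) = sqrt(29).
ϑ(G) ≈ 5.3851648.

sqrt(29)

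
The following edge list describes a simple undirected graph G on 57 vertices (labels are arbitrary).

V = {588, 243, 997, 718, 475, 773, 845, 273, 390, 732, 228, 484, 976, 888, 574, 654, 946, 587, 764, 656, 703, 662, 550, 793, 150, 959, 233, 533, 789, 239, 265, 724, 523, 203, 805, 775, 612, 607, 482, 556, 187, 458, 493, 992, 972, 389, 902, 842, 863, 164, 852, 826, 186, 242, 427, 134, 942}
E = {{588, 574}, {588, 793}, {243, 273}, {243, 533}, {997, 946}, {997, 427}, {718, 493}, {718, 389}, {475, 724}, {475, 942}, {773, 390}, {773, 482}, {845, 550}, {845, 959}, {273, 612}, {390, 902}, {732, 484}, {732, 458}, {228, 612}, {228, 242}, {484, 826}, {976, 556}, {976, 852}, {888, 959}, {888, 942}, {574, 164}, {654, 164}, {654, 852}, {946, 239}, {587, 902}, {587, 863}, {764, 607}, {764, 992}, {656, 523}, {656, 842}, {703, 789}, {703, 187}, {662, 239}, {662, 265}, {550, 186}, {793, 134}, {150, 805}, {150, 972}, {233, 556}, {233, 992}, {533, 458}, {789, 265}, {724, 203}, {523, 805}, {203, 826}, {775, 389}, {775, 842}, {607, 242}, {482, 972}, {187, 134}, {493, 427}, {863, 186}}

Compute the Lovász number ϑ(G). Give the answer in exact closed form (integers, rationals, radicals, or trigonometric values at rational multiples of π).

57*cos(pi/57)/(cos(pi/57) + 1)

deg(150) = 2; N(150) = {805, 972}.
N(533) = {243, 458}, |N(533)| = 2.
N(845) = {550, 959}, |N(845)| = 2.
Vertex 789 has 2 neighbors: 703, 265.
deg(v) = 2 for all v (|V|=57); connected 2-regular on 57 ⇒ C_{57}.
The 29 distinct eigenvalues: [2.0, 1.98786, 1.95159, 1.89163, 1.80871, 1.70384, 1.57828, 1.43357, 1.27145, 1.0939, 0.90307, 0.70128, 0.49097, 0.27471, 0.05511, -0.16516, -0.38342, -0.59703, -0.80339, -1.0, -1.18447, -1.35456, -1.50821, -1.64356, -1.75895, -1.85299, -1.92454, -1.97272, -1.99696].
λ_max=2, λ_min=-2*cos(pi/57); ϑ = −57·λ_min/(λ_max−λ_min) = 57*cos(pi/57)/(cos(pi/57) + 1).
≈ 28.4783452 (to 7 d.p.).
28 ≤ 57*cos(pi/57)/(cos(pi/57) + 1) ≤ 29: both strict.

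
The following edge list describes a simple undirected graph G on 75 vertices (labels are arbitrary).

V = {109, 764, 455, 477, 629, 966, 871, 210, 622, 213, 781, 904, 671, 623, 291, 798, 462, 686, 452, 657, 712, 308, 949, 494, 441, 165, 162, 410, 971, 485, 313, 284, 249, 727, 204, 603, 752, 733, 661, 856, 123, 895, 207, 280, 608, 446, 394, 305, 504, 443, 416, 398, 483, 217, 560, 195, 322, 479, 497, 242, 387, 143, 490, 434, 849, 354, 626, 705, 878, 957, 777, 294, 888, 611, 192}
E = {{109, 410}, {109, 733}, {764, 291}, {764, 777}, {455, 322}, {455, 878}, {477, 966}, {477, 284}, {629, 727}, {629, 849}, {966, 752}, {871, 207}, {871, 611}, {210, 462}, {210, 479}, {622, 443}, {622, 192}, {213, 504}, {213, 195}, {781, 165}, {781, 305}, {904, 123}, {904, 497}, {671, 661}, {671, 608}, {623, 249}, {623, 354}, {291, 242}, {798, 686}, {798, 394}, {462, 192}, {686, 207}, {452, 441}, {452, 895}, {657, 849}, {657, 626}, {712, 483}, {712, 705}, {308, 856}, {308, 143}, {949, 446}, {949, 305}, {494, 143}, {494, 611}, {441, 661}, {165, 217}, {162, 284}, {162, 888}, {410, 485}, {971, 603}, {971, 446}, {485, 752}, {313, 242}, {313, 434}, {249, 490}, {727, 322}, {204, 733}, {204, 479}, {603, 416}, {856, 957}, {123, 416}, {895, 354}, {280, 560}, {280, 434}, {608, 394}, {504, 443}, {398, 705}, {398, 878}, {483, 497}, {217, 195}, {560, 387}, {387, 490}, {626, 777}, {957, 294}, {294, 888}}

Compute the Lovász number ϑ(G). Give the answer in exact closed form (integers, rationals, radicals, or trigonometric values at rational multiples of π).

N(777) = {764, 626}, |N(777)| = 2.
Vertex 443 has 2 neighbors: 622, 504.
deg(434) = 2; N(434) = {313, 280}.
deg(871) = 2; N(871) = {207, 611}.
2-regular, N=75; a single 75-cycle (edge-transitive).
Distinct eigenvalues (to 6 d.p.): [2.0, 1.992986, 1.971992, 1.937166, 1.888753, 1.827091, 1.752613, 1.665842, 1.567387, 1.457937, 1.338261, 1.209198, 1.071654, 0.926592, 0.775031, 0.618034, 0.456702, 0.292166, 0.125581, -0.041885, -0.209057, -0.374763, -0.53784, -0.697144, -0.851559, -1.0, -1.141427, -1.274848, -1.399327, -1.51399, -1.618034, -1.710729, -1.791424, -1.859553, -1.914639, -1.956295, -1.984229, -1.998246].
Lovász: ϑ = −75(-2*cos(pi/75))/(2+-(-1)*2*cos(pi/75)) = 75*cos(pi/75)/(cos(pi/75) + 1).
ϑ(G) ≈ 37.4835458.
Check 37 ≤ 75*cos(pi/75)/(cos(pi/75) + 1) ≤ 38: both strict.

75*cos(pi/75)/(cos(pi/75) + 1)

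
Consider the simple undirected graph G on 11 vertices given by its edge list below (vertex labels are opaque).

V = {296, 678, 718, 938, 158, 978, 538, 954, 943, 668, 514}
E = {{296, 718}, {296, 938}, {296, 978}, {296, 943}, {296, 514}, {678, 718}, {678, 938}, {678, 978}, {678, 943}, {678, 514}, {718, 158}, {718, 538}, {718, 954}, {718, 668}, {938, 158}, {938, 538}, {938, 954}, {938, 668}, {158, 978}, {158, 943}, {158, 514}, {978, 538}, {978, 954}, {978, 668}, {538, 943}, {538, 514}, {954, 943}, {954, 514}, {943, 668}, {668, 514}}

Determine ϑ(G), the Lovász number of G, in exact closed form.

Vertex 538 has 5 neighbors: 718, 938, 978, 943, 514.
deg(678) = 5; N(678) = {718, 938, 978, 943, 514}.
deg(943) = 6; N(943) = {296, 678, 158, 538, 954, 668}.
Vertex 668 has 5 neighbors: 718, 938, 978, 943, 514.
Complete 2-partite, parts [6, 5]: perfect, ϑ = α = 6.
≈ 6.0000 (to 4 d.p.).
Sandwich: α(G)=6 ≤ ϑ(G)=6 ≤ χ(Ḡ)=6 (collapsed).

6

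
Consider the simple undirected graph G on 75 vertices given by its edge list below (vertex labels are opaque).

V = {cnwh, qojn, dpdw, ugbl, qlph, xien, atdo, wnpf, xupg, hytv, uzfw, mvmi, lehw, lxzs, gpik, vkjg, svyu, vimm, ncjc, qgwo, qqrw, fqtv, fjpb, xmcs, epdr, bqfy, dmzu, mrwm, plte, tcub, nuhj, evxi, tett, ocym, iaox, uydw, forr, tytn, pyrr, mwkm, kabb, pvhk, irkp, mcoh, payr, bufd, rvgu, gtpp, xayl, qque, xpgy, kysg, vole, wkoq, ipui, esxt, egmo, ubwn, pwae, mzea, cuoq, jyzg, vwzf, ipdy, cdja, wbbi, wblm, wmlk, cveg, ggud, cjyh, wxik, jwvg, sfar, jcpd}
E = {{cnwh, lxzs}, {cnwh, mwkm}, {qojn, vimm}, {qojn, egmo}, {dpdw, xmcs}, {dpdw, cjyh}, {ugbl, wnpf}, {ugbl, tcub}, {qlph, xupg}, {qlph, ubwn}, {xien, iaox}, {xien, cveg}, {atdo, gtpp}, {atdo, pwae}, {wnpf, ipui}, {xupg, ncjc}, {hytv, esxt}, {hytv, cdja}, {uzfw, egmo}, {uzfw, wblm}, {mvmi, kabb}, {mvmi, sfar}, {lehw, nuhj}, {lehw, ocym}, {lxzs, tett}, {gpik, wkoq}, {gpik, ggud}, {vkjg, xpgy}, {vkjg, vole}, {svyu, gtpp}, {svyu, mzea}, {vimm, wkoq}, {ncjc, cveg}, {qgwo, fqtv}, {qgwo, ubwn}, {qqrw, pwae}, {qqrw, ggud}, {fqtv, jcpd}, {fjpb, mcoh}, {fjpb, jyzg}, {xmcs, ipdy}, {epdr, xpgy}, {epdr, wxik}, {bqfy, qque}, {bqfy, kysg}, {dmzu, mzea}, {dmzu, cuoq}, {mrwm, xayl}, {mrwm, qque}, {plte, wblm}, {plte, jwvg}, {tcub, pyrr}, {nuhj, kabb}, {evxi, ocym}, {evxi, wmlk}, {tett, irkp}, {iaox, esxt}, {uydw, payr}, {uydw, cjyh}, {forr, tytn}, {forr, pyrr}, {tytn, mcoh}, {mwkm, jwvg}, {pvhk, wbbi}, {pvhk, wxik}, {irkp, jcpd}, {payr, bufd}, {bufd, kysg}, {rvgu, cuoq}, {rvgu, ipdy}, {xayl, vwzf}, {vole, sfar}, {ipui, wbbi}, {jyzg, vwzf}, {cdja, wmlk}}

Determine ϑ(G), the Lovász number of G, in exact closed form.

75*cos(pi/75)/(cos(pi/75) + 1)

deg(xien) = 2; N(xien) = {iaox, cveg}.
deg(nuhj) = 2; N(nuhj) = {lehw, kabb}.
Vertex gtpp has 2 neighbors: atdo, svyu.
Vertex vwzf has 2 neighbors: xayl, jyzg.
2-regular, N=75; the odd cycle C_{75}.
Distinct eigenvalues (to 4 d.p.): [2.0, 1.993, 1.972, 1.9372, 1.8888, 1.8271, 1.7526, 1.6658, 1.5674, 1.4579, 1.3383, 1.2092, 1.0717, 0.9266, 0.775, 0.618, 0.4567, 0.2922, 0.1256, -0.0419, -0.2091, -0.3748, -0.5378, -0.6971, -0.8516, -1.0, -1.1414, -1.2748, -1.3993, -1.514, -1.618, -1.7107, -1.7914, -1.8596, -1.9146, -1.9563, -1.9842, -1.9982].
−75·(-2*cos(pi/75)) / ((2)−(-2*cos(pi/75))) = 75*cos(pi/75)/(cos(pi/75) + 1) = ϑ(G).
ϑ(G) ≈ 37.483545848.
α=37, χ(Ḡ)=38; ϑ=75*cos(pi/75)/(cos(pi/75) + 1) lies between (both strict).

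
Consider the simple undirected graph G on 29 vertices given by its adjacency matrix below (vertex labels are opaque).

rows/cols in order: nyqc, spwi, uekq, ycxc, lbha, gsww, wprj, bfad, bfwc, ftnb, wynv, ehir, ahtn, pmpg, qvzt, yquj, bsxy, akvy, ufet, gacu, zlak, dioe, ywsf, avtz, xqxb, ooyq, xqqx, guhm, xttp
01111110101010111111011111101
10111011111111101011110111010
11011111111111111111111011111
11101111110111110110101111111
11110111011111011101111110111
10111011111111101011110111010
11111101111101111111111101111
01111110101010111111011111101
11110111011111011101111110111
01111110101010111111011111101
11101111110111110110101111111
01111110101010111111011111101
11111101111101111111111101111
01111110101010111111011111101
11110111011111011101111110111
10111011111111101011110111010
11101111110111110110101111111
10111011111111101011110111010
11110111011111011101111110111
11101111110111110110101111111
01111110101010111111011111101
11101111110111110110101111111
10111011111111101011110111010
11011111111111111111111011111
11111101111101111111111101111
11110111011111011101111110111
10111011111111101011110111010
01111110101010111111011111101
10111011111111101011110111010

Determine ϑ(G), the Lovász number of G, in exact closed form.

7

Vertex ooyq has 24 neighbors: nyqc, spwi, uekq, ycxc, gsww, wprj, bfad, ftnb, wynv, ehir, ahtn, pmpg, yquj, bsxy, akvy, gacu, zlak, dioe, ywsf, avtz, xqxb, xqqx, guhm, xttp.
deg(ehir) = 22; N(ehir) = {spwi, uekq, ycxc, lbha, gsww, wprj, bfwc, wynv, ahtn, qvzt, yquj, bsxy, akvy, ufet, gacu, dioe, ywsf, avtz, xqxb, ooyq, xqqx, xttp}.
Vertex xttp has 22 neighbors: nyqc, uekq, ycxc, lbha, wprj, bfad, bfwc, ftnb, wynv, ehir, ahtn, pmpg, qvzt, bsxy, ufet, gacu, zlak, dioe, avtz, xqxb, ooyq, guhm.
Vertex lbha has 24 neighbors: nyqc, spwi, uekq, ycxc, gsww, wprj, bfad, ftnb, wynv, ehir, ahtn, pmpg, yquj, bsxy, akvy, gacu, zlak, dioe, ywsf, avtz, xqxb, xqqx, guhm, xttp.
Complete multipartite on [7, 7, 5, 5, 3, 2]: sandwich collapses at ϑ=7.
≈ 7.00000000 (to 8 d.p.).
Lovász sandwich 7 ≤ 7 ≤ 7: collapsed.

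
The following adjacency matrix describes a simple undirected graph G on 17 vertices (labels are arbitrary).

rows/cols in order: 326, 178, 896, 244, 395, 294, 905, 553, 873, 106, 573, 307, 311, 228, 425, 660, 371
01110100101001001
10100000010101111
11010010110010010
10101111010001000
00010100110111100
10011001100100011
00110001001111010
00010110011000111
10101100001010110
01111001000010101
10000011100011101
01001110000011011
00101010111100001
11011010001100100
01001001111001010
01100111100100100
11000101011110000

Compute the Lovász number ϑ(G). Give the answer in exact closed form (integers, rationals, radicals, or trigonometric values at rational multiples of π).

sqrt(17)

Vertex 573 has 8 neighbors: 326, 905, 553, 873, 311, 228, 425, 371.
deg(307) = 8; N(307) = {178, 395, 294, 905, 311, 228, 660, 371}.
N(106) = {178, 896, 244, 395, 553, 311, 425, 371}, |N(106)| = 8.
Vertex 873 has 8 neighbors: 326, 896, 395, 294, 573, 311, 425, 660.
Every vertex has degree 8 (N=17); SR(17,8,3,4) — a Paley graph.
The 3 distinct eigenvalues: [8.0, 1.5616, -2.5616].
Lovász: ϑ = −17(-sqrt(17)/2 - 1/2)/(8+-(-sqrt(17)/2 - 1/2)) = sqrt(17).
Numerically 4.1231.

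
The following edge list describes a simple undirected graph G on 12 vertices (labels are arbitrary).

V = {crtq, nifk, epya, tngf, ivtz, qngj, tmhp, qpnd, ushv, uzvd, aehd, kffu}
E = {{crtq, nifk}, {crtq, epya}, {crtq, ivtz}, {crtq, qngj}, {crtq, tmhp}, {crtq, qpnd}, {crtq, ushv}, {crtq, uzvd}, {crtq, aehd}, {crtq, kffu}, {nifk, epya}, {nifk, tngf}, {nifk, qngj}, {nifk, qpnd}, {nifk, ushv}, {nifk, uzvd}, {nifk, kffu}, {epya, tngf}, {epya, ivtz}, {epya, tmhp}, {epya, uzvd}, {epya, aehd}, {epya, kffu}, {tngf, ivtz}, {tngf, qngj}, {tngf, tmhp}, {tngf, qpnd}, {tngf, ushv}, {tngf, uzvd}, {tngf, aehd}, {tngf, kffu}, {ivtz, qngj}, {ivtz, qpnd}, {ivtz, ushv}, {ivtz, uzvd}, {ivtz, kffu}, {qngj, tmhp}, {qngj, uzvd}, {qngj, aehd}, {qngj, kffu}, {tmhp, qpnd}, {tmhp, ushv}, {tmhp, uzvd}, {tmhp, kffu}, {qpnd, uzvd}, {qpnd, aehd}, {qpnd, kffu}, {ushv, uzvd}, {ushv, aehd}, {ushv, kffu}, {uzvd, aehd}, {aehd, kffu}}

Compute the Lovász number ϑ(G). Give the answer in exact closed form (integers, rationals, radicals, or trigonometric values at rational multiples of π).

4

deg(qngj) = 8; N(qngj) = {crtq, nifk, tngf, ivtz, tmhp, uzvd, aehd, kffu}.
deg(qpnd) = 8; N(qpnd) = {crtq, nifk, tngf, ivtz, tmhp, uzvd, aehd, kffu}.
Vertex kffu has 10 neighbors: crtq, nifk, epya, tngf, ivtz, qngj, tmhp, qpnd, ushv, aehd.
Vertex nifk has 8 neighbors: crtq, epya, tngf, qngj, qpnd, ushv, uzvd, kffu.
K_{4,4,2,2} (perfect); ϑ(G) = α(G) = max{4,4,2,2} = 4.
Numerically 4.0000000.
Check 4 ≤ 4 ≤ 4: collapsed.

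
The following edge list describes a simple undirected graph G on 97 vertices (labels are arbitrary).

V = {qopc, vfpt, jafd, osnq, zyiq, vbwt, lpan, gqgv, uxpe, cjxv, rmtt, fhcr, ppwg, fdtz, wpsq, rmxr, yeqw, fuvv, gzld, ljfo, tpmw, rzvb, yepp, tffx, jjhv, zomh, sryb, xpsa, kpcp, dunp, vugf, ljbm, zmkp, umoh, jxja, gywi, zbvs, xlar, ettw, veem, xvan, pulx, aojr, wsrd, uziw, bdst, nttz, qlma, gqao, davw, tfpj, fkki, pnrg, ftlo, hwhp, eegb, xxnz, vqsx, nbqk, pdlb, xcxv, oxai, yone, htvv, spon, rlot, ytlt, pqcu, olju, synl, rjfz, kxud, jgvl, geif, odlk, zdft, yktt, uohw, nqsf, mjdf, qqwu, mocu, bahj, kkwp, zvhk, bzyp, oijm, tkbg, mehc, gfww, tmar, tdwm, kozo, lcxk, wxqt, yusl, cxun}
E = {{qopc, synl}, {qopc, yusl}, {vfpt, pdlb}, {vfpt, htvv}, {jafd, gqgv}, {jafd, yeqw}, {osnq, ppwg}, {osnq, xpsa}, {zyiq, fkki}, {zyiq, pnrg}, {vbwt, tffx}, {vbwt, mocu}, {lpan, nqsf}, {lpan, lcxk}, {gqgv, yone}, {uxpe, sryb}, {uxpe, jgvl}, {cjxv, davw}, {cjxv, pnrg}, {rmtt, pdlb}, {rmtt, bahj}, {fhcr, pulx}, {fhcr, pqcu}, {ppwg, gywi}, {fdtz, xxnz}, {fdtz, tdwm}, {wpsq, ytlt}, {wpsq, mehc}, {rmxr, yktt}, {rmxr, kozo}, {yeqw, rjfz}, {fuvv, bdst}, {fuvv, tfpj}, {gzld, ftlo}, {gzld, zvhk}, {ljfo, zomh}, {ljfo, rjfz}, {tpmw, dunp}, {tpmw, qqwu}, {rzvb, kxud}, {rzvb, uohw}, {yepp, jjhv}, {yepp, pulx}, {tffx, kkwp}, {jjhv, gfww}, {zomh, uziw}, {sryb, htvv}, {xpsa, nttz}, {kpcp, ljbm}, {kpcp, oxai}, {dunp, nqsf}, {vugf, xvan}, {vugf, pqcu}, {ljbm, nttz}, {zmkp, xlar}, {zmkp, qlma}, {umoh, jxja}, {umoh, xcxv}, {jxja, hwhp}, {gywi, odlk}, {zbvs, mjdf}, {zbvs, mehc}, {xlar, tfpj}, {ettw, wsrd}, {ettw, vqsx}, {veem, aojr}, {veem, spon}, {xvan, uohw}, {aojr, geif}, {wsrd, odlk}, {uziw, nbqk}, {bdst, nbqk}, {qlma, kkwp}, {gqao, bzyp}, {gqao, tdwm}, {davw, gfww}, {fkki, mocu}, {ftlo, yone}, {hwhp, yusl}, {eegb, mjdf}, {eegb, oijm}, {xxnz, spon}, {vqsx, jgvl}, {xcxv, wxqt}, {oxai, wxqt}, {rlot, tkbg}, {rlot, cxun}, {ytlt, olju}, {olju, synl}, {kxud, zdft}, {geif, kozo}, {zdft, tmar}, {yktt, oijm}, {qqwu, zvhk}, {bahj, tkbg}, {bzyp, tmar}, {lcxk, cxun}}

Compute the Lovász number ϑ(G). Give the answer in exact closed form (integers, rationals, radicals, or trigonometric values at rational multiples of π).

Vertex eegb has 2 neighbors: mjdf, oijm.
Vertex odlk has 2 neighbors: gywi, wsrd.
Vertex ytlt has 2 neighbors: wpsq, olju.
N(pdlb) = {vfpt, rmtt}, |N(pdlb)| = 2.
2-regular, N=97; the odd cycle C_{97}.
Distinct eigenvalues (to 4 d.p.): [2.0, 1.9958, 1.9832, 1.9624, 1.9332, 1.896, 1.8508, 1.7979, 1.7374, 1.6697, 1.5949, 1.5134, 1.4256, 1.3318, 1.2325, 1.1279, 1.0186, 0.9051, 0.7878, 0.6671, 0.5437, 0.4179, 0.2905, 0.1618, 0.0324, -0.0971, -0.2262, -0.3544, -0.481, -0.6057, -0.7278, -0.8469, -0.9624, -1.0738, -1.1808, -1.2828, -1.3794, -1.4703, -1.555, -1.6331, -1.7044, -1.7686, -1.8253, -1.8744, -1.9156, -1.9488, -1.9738, -1.9906, -1.999].
Lovász (edge-transitive): ϑ = −97·(-2*cos(pi/97))/((2)−(-2*cos(pi/97))) = 97*cos(pi/97)/(cos(pi/97) + 1).
Numerically 48.4873.
Lovász sandwich 48 ≤ 97*cos(pi/97)/(cos(pi/97) + 1) ≤ 49: both strict.

97*cos(pi/97)/(cos(pi/97) + 1)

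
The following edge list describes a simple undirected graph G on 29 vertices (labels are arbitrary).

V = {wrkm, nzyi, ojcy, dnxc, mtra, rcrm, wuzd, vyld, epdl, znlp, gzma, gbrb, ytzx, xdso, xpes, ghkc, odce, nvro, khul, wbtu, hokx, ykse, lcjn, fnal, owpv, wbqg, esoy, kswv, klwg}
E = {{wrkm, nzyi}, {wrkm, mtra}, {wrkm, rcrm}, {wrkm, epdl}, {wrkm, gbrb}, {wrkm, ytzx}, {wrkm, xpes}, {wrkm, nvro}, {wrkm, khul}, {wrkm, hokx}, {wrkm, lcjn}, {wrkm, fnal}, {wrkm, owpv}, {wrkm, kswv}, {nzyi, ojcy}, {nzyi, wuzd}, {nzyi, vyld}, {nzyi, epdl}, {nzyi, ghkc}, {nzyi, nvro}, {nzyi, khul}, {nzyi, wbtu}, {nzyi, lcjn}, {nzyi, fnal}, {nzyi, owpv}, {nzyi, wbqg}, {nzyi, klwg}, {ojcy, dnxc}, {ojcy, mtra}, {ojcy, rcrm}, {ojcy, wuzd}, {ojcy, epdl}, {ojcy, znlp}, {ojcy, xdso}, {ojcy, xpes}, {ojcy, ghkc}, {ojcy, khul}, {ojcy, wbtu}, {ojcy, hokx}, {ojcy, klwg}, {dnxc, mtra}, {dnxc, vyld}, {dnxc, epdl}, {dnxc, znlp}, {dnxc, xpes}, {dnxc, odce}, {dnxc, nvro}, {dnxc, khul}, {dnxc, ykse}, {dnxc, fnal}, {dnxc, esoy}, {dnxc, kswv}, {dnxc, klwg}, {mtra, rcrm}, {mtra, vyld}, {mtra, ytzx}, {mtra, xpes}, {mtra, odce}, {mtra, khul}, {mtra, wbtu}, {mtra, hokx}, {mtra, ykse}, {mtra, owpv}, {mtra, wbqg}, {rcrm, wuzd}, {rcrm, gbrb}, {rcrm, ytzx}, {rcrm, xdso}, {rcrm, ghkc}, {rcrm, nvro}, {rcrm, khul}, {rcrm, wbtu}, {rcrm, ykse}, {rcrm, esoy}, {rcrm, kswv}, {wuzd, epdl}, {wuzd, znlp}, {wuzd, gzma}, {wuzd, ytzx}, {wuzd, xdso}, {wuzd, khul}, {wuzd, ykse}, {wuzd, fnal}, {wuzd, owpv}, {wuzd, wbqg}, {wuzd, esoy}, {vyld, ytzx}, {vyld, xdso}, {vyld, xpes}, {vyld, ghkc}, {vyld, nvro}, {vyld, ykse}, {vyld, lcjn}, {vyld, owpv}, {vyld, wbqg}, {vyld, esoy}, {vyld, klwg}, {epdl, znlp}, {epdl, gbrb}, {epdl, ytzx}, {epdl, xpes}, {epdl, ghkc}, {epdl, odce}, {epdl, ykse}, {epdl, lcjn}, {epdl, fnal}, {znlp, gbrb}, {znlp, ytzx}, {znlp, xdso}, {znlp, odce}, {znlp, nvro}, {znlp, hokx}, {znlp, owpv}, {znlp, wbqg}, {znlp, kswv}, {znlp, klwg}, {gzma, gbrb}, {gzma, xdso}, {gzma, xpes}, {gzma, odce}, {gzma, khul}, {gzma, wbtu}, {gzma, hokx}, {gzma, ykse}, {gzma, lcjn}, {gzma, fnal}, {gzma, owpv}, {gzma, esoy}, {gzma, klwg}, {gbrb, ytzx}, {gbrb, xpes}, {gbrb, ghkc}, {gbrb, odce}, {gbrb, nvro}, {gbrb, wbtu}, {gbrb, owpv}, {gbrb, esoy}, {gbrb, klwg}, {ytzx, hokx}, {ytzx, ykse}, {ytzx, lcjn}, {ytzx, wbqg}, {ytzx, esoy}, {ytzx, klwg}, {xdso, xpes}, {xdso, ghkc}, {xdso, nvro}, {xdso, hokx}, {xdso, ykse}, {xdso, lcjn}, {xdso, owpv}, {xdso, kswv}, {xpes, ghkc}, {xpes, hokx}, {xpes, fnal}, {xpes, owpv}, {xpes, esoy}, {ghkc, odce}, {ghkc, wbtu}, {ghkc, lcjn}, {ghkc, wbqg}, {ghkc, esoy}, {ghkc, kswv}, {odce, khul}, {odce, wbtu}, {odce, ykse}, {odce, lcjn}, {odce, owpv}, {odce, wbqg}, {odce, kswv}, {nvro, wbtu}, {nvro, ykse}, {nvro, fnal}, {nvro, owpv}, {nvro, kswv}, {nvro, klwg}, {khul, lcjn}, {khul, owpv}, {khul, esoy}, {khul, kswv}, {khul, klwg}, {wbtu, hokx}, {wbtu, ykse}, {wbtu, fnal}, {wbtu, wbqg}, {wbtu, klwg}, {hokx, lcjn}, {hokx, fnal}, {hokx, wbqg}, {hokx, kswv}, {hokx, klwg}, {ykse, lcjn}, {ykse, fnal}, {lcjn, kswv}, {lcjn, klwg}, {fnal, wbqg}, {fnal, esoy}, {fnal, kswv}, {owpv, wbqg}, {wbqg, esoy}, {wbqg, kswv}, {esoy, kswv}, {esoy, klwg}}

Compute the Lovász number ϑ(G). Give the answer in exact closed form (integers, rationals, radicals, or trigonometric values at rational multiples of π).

deg(kswv) = 14; N(kswv) = {wrkm, dnxc, rcrm, znlp, xdso, ghkc, odce, nvro, khul, hokx, lcjn, fnal, wbqg, esoy}.
deg(vyld) = 14; N(vyld) = {nzyi, dnxc, mtra, ytzx, xdso, xpes, ghkc, nvro, ykse, lcjn, owpv, wbqg, esoy, klwg}.
deg(ykse) = 14; N(ykse) = {dnxc, mtra, rcrm, wuzd, vyld, epdl, gzma, ytzx, xdso, odce, nvro, wbtu, lcjn, fnal}.
Vertex khul has 14 neighbors: wrkm, nzyi, ojcy, dnxc, mtra, rcrm, wuzd, gzma, odce, lcjn, owpv, esoy, kswv, klwg.
Every vertex has degree 14 (N=29); Paley(29): SR with (k,λ,μ)=(14,6,7).
The 3 distinct eigenvalues: [14.0, 2.193, -3.193].
λ_max=14, λ_min=-sqrt(29)/2 - 1/2; ϑ = −29·λ_min/(λ_max−λ_min) = sqrt(29).
= 5.38516481… (decimal).

sqrt(29)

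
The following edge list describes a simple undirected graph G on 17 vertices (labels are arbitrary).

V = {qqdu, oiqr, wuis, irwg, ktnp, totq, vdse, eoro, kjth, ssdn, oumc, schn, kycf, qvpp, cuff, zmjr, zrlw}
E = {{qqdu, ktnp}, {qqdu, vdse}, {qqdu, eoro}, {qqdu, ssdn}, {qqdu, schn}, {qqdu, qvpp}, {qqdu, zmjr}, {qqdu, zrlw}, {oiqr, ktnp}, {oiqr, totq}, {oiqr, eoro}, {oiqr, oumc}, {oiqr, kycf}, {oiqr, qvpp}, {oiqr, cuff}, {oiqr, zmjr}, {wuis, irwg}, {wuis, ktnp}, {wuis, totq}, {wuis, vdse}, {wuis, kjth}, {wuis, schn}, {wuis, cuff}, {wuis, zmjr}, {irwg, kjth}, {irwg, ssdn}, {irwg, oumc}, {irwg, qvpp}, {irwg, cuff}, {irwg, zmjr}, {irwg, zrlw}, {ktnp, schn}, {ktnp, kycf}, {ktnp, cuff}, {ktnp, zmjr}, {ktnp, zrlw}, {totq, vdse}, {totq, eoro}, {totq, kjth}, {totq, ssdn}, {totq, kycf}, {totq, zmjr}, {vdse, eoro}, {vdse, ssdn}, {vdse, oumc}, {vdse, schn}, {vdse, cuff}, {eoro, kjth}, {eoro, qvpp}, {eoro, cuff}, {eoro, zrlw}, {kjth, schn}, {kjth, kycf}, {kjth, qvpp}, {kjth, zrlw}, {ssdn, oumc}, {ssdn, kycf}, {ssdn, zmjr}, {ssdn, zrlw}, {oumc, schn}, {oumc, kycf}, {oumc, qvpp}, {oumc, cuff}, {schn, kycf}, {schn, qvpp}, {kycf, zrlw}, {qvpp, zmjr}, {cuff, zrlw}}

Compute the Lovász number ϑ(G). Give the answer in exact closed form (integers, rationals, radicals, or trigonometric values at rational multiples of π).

deg(ssdn) = 8; N(ssdn) = {qqdu, irwg, totq, vdse, oumc, kycf, zmjr, zrlw}.
Vertex eoro has 8 neighbors: qqdu, oiqr, totq, vdse, kjth, qvpp, cuff, zrlw.
deg(zmjr) = 8; N(zmjr) = {qqdu, oiqr, wuis, irwg, ktnp, totq, ssdn, qvpp}.
deg(oiqr) = 8; N(oiqr) = {ktnp, totq, eoro, oumc, kycf, qvpp, cuff, zmjr}.
deg(v) = 8 for all v (|V|=17); SR(17,8,3,4) — a Paley graph.
Distinct eigenvalues (to 5 d.p.): [8.0, 1.56155, -2.56155].
−17·(-sqrt(17)/2 - 1/2) / ((8)−(-sqrt(17)/2 - 1/2)) = sqrt(17) = ϑ(G).
= 4.12310563… (decimal).

sqrt(17)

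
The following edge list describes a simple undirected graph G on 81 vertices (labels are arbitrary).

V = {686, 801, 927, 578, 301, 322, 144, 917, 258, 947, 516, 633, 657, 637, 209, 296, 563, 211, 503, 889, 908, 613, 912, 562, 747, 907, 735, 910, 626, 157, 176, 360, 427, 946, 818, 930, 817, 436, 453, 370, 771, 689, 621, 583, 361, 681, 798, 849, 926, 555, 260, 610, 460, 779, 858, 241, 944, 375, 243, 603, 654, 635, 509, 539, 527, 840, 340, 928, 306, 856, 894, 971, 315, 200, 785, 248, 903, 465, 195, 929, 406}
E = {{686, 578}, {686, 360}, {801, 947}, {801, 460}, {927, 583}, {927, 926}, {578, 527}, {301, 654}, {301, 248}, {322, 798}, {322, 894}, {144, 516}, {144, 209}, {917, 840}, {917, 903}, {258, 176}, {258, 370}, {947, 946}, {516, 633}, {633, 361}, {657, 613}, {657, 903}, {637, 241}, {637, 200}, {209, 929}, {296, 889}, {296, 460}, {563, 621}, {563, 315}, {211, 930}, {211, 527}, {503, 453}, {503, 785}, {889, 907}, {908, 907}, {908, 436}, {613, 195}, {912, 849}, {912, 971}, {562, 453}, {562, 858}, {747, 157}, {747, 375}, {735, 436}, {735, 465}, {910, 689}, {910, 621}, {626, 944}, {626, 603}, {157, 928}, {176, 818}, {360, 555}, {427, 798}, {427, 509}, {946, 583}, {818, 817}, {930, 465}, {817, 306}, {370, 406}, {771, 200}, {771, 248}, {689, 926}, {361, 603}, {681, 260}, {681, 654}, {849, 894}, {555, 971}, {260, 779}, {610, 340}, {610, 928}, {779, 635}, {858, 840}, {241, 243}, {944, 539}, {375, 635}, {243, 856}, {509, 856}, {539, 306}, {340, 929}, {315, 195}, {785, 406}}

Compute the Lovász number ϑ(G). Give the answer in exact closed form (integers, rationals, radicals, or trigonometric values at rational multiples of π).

81*cos(pi/81)/(cos(pi/81) + 1)

deg(209) = 2; N(209) = {144, 929}.
deg(858) = 2; N(858) = {562, 840}.
N(689) = {910, 926}, |N(689)| = 2.
N(555) = {360, 971}, |N(555)| = 2.
G on 81 vertices is 2-regular; the odd cycle C_{81}.
Distinct eigenvalues (to 5 d.p.): [2.0, 1.99399, 1.97598, 1.94609, 1.9045, 1.85145, 1.78727, 1.71233, 1.6271, 1.53209, 1.42786, 1.31504, 1.19432, 1.06641, 0.93209, 0.79216, 0.64747, 0.49888, 0.3473, 0.19362, 0.03878, -0.11629, -0.27066, -0.42341, -0.57361, -0.72036, -0.86277, -1.0, -1.13121, -1.25562, -1.37248, -1.48109, -1.58079, -1.67098, -1.75112, -1.82073, -1.87939, -1.92674, -1.96251, -1.98648, -1.9985].
Lovász (edge-transitive): ϑ = −81·(-2*cos(pi/81))/((2)−(-2*cos(pi/81))) = 81*cos(pi/81)/(cos(pi/81) + 1).
= 40.484765… (decimal).
Check 40 ≤ 81*cos(pi/81)/(cos(pi/81) + 1) ≤ 41: both strict.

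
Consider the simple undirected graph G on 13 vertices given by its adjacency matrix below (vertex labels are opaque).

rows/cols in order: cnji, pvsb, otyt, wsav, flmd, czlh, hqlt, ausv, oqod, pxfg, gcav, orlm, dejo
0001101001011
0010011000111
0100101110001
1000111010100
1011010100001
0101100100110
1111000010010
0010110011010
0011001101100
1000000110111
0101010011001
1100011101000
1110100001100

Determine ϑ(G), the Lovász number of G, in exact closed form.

N(pvsb) = {otyt, czlh, hqlt, gcav, orlm, dejo}, |N(pvsb)| = 6.
Vertex hqlt has 6 neighbors: cnji, pvsb, otyt, wsav, oqod, orlm.
Vertex pxfg has 6 neighbors: cnji, ausv, oqod, gcav, orlm, dejo.
Vertex cnji has 6 neighbors: wsav, flmd, hqlt, pxfg, orlm, dejo.
G on 13 vertices is 6-regular; Paley(13): SR with (k,λ,μ)=(6,2,3).
The 3 distinct eigenvalues: [6.0, 1.3028, -2.3028].
Lovász: ϑ = −13(-sqrt(13)/2 - 1/2)/(6+-(-sqrt(13)/2 - 1/2)) = sqrt(13).
ϑ(G) ≈ 3.60555.

sqrt(13)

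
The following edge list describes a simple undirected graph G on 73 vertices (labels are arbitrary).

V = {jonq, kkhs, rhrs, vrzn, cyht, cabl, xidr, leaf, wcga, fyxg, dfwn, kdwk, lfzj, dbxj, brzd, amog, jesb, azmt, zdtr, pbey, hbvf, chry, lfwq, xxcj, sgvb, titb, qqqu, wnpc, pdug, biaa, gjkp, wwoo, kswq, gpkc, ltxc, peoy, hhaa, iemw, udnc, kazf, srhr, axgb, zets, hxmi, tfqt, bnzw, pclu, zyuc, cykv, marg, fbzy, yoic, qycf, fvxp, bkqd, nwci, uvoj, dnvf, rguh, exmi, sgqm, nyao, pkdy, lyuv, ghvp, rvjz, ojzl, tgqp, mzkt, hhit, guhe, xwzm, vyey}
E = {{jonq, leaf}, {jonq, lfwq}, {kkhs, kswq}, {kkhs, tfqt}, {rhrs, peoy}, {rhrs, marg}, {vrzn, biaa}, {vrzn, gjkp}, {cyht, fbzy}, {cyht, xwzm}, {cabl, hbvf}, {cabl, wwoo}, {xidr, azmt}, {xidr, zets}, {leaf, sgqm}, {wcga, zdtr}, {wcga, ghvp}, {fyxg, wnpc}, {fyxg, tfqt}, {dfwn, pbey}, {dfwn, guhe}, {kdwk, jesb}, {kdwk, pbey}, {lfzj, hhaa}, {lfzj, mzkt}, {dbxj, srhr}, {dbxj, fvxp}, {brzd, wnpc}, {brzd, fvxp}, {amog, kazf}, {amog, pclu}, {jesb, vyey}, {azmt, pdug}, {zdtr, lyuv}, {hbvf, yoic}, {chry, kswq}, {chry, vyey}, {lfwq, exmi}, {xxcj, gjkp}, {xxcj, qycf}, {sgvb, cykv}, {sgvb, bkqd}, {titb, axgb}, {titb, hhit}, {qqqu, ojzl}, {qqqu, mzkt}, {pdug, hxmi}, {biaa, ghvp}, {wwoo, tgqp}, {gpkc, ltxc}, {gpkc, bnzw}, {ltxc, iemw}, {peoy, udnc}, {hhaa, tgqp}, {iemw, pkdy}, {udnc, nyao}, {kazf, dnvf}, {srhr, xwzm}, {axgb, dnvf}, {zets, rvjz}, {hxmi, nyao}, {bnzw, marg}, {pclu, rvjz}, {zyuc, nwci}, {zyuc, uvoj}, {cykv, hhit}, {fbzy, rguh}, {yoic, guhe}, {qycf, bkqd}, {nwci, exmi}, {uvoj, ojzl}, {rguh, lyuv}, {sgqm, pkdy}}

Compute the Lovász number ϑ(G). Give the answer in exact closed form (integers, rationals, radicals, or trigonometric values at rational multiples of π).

73*cos(pi/73)/(cos(pi/73) + 1)

Vertex zdtr has 2 neighbors: wcga, lyuv.
deg(chry) = 2; N(chry) = {kswq, vyey}.
Vertex jesb has 2 neighbors: kdwk, vyey.
N(leaf) = {jonq, sgqm}, |N(leaf)| = 2.
G on 73 vertices is 2-regular; the odd cycle C_{73}.
A has 37 distinct eigenvalues ≈ [2.0, 1.992596, 1.97044, 1.933696, 1.882635, 1.817635, 1.739179, 1.647846, 1.544313, 1.429347, 1.303798, 1.168596, 1.024743, 0.873302, 0.715396, 0.552194, 0.384903, 0.214763, 0.043032, -0.129017, -0.300111, -0.468983, -0.634383, -0.795086, -0.949902, -1.097686, -1.237343, -1.367839, -1.488208, -1.597559, -1.695082, -1.780055, -1.85185, -1.909934, -1.953877, -1.983355, -1.998148].
With N=73: ϑ(G) = 73·(-(-1)*2*cos(pi/73))/(2−(-2*cos(pi/73))) = 73*cos(pi/73)/(cos(pi/73) + 1).
ϑ(G) ≈ 36.48309.
Lovász sandwich 36 ≤ 73*cos(pi/73)/(cos(pi/73) + 1) ≤ 37: both strict.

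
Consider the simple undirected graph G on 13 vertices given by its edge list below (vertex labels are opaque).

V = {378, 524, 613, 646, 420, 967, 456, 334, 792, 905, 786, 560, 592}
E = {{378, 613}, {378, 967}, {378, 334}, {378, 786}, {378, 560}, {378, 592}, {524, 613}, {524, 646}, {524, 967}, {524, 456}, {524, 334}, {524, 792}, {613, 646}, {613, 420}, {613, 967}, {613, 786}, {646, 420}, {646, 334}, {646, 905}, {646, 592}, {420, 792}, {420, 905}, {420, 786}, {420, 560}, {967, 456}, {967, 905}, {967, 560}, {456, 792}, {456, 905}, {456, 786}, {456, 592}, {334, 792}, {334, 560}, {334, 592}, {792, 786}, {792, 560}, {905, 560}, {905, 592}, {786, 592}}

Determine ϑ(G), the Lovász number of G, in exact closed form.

sqrt(13)

Vertex 792 has 6 neighbors: 524, 420, 456, 334, 786, 560.
Vertex 967 has 6 neighbors: 378, 524, 613, 456, 905, 560.
deg(378) = 6; N(378) = {613, 967, 334, 786, 560, 592}.
N(456) = {524, 967, 792, 905, 786, 592}, |N(456)| = 6.
G on 13 vertices is 6-regular; strongly regular (13,6,2,3).
A has 3 distinct eigenvalues ≈ [6.0, 1.30278, -2.30278].
With N=13: ϑ(G) = 13·(-(-sqrt(13)/2 - 1/2))/(6−(-sqrt(13)/2 - 1/2)) = sqrt(13).
= 3.6055513… (decimal).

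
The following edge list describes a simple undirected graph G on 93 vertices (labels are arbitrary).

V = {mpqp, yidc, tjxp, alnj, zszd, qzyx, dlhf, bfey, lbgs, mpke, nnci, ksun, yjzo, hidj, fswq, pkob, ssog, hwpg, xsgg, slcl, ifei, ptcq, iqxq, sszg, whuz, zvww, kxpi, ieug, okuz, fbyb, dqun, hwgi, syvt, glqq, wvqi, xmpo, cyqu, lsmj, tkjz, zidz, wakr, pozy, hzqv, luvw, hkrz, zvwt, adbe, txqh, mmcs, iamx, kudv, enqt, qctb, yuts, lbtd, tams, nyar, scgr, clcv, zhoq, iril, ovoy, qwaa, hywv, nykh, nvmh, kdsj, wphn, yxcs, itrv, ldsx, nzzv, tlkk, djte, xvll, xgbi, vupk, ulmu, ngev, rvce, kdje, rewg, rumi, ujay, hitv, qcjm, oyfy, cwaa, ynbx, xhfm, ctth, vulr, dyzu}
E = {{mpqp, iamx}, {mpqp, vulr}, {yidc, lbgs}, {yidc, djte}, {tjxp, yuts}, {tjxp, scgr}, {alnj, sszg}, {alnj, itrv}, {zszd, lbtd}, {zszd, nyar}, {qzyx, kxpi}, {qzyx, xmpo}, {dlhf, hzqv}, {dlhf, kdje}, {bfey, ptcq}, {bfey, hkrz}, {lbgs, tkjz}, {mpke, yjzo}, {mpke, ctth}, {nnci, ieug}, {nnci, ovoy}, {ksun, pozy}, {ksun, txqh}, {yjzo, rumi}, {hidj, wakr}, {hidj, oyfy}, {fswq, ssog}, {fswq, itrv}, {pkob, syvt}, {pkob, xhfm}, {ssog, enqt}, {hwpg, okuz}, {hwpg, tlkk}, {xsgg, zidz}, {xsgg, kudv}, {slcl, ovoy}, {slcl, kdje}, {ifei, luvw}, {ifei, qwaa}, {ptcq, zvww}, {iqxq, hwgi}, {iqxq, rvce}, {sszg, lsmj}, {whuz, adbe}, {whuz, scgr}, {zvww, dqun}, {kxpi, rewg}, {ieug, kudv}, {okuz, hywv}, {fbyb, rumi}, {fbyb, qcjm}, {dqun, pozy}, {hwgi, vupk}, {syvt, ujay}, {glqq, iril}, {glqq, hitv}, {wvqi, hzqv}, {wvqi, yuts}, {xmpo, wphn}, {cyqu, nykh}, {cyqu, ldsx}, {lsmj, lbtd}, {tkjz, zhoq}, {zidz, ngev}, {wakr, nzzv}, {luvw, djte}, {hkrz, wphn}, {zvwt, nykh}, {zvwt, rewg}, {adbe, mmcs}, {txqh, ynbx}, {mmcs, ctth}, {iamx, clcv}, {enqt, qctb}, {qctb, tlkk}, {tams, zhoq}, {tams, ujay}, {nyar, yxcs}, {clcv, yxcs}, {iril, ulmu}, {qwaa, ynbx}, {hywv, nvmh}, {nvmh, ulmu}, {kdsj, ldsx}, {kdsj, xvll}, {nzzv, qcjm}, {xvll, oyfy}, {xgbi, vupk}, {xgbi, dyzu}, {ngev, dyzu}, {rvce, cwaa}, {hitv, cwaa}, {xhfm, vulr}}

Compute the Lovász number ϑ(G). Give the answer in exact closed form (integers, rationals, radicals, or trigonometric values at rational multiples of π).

93*cos(pi/93)/(cos(pi/93) + 1)

Vertex zszd has 2 neighbors: lbtd, nyar.
N(tams) = {zhoq, ujay}, |N(tams)| = 2.
deg(ldsx) = 2; N(ldsx) = {cyqu, kdsj}.
deg(lbtd) = 2; N(lbtd) = {zszd, lsmj}.
Every vertex has degree 2 (N=93); connected 2-regular on 93 ⇒ C_{93}.
spec(A) ≈ [2.0, 1.995437, 1.98177, 1.95906, 1.927411, 1.886968, 1.837916, 1.780477, 1.714914, 1.641527, 1.56065, 1.472651, 1.377934, 1.276929, 1.170098, 1.057928, 0.940931, 0.819641, 0.694611, 0.566411, 0.435627, 0.302856, 0.168702, 0.033779, -0.101298, -0.235913, -0.369452, -0.501305, -0.630871, -0.757558, -0.880788, -1.0, -1.114649, -1.224212, -1.328189, -1.426106, -1.517516, -1.602002, -1.679179, -1.748693, -1.810229, -1.863505, -1.908279, -1.944345, -1.97154, -1.989739, -1.998859] (distinct, 6 d.p.).
Lovász (edge-transitive): ϑ = −93·(-2*cos(pi/93))/((2)−(-2*cos(pi/93))) = 93*cos(pi/93)/(cos(pi/93) + 1).
≈ 46.48673188 (to 8 d.p.).
α=46, χ(Ḡ)=47; ϑ=93*cos(pi/93)/(cos(pi/93) + 1) lies between (both strict).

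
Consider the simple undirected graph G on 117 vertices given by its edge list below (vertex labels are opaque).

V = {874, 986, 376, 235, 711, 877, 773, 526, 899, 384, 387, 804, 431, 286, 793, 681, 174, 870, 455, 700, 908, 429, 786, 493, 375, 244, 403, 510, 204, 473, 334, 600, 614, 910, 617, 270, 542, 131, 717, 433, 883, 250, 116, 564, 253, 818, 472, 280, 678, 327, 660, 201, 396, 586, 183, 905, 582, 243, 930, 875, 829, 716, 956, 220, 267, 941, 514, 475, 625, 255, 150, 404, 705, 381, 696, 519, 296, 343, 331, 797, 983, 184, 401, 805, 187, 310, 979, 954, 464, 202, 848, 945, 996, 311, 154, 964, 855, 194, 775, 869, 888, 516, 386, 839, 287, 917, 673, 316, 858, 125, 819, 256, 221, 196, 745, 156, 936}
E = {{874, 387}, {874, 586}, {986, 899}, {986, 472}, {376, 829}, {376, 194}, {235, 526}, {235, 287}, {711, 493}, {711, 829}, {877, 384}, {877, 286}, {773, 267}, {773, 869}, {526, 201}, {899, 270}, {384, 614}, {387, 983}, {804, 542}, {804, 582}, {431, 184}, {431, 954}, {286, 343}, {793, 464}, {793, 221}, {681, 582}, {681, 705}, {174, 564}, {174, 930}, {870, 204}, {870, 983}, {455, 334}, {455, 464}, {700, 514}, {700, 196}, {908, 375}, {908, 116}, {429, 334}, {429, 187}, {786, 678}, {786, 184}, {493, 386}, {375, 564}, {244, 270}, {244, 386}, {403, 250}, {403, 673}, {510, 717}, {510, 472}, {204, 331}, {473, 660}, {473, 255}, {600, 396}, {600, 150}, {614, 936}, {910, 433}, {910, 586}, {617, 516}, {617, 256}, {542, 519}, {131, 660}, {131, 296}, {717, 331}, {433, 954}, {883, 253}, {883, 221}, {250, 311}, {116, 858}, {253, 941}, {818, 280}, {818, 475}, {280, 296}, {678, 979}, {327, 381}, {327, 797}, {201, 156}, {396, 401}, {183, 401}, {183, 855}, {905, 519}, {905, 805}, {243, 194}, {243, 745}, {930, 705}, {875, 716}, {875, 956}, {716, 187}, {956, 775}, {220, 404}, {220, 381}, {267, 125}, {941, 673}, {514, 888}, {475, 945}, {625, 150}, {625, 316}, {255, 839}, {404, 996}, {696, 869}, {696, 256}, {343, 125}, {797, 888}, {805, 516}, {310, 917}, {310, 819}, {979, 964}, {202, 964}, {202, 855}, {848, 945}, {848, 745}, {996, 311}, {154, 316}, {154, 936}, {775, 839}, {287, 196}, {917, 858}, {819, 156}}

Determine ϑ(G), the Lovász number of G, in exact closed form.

117*cos(pi/117)/(cos(pi/117) + 1)

deg(526) = 2; N(526) = {235, 201}.
Vertex 256 has 2 neighbors: 617, 696.
deg(542) = 2; N(542) = {804, 519}.
N(243) = {194, 745}, |N(243)| = 2.
117-vertex 2-regular graph: this is C_{117}, the 117-cycle.
A has 59 distinct eigenvalues ≈ [2.0, 1.997117, 1.988475, 1.974101, 1.954034, 1.928333, 1.897073, 1.860343, 1.818249, 1.770912, 1.71847, 1.661072, 1.598886, 1.532089, 1.460875, 1.385449, 1.306028, 1.222842, 1.136129, 1.046142, 0.953137, 0.857385, 0.759161, 0.658748, 0.556435, 0.452518, 0.347296, 0.241073, 0.134155, 0.02685, -0.080532, -0.187682, -0.294291, -0.400051, -0.504658, -0.60781, -0.70921, -0.808564, -0.905588, -1.0, -1.091529, -1.179911, -1.264891, -1.346224, -1.423675, -1.497021, -1.566052, -1.630567, -1.69038, -1.74532, -1.795227, -1.839959, -1.879385, -1.913393, -1.941884, -1.964775, -1.982002, -1.993515, -1.999279].
Lovász: ϑ = −117(-2*cos(pi/117))/(2+-(-1)*2*cos(pi/117)) = 117*cos(pi/117)/(cos(pi/117) + 1).
Numerically 58.48945.
Lovász sandwich 58 ≤ 117*cos(pi/117)/(cos(pi/117) + 1) ≤ 59: both strict.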